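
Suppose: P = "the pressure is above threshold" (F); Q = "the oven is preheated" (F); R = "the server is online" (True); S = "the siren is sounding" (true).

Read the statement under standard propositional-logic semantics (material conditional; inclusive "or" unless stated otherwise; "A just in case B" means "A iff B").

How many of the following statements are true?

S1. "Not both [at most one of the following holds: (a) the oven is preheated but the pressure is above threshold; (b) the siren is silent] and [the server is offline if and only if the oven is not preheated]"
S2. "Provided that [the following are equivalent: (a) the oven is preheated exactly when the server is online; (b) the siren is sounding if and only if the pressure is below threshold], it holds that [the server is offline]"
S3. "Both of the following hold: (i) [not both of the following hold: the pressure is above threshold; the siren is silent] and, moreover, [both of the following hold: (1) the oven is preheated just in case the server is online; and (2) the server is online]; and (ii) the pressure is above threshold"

2

S1: This is ((Q & P) nand ~S) nand (~R <-> ~Q).

Q & P = F & F = F
~S = ~T = F
(Q & P) nand ~S = F nand F = T
~R = ~T = F
~Q = ~F = T
~R <-> ~Q = F <-> T = F
((Q & P) nand ~S) nand (~R <-> ~Q) = T nand F = T
So S1 is true.

S2: This is ((Q <-> R) <-> (S <-> ~P)) -> ~R.

Q <-> R = F <-> T = F
~P = ~F = T
S <-> ~P = T <-> T = T
(Q <-> R) <-> (S <-> ~P) = F <-> T = F
~R = ~T = F
((Q <-> R) <-> (S <-> ~P)) -> ~R = F -> F = T
Thus S2 is true.

S3: Parsed as ((P nand ~S) & ((Q <-> R) & R)) & P

~S = ~T = F
P nand ~S = F nand F = T
Q <-> R = F <-> T = F
(Q <-> R) & R = F & T = F
(P nand ~S) & ((Q <-> R) & R) = T & F = F
((P nand ~S) & ((Q <-> R) & R)) & P = F & F = F
Thus S3 is false.

True statements: 2.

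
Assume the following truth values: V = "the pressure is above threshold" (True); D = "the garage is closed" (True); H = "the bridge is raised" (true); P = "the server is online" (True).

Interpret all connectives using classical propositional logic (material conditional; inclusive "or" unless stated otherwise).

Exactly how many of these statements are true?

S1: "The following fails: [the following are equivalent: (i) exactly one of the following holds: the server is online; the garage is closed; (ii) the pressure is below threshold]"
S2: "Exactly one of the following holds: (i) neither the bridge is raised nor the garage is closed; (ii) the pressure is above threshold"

1

S1: This is ~((P xor D) <-> ~V).

P xor D = T xor T = F
~V = ~T = F
(P xor D) <-> ~V = F <-> F = T
~((P xor D) <-> ~V) = ~T = F
Hence S1 is false.

S2: This is (H nor D) xor V.

H nor D = T nor T = F
(H nor D) xor V = F xor T = T
Thus S2 is true.

1 of the 2 statements is true (S2).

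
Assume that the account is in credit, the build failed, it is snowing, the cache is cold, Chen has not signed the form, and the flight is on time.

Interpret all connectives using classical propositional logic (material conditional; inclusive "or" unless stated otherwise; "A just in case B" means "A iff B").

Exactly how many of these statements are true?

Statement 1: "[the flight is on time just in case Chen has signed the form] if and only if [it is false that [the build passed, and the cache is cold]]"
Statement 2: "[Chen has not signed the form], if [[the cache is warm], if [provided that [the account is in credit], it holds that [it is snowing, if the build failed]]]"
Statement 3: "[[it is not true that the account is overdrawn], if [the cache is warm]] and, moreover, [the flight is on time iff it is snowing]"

2

Let M = "the flight is delayed" (F), N = "Chen has signed the form" (F), V = "the build passed" (F), S = "the cache is warm" (F), K = "the account is overdrawn" (F), G = "it is snowing" (T).

Statement 1: In symbols: (~M <-> N) <-> ~(V & ~S)

~M = ~F = T
~M <-> N = T <-> F = F
~S = ~F = T
V & ~S = F & T = F
~(V & ~S) = ~F = T
(~M <-> N) <-> ~(V & ~S) = F <-> T = F
So Statement 1 is false.

Statement 2: This is ((~K -> (~V -> G)) -> S) -> ~N.

~K = ~F = T
~V = ~F = T
~V -> G = T -> T = T
~K -> (~V -> G) = T -> T = T
(~K -> (~V -> G)) -> S = T -> F = F
~N = ~F = T
((~K -> (~V -> G)) -> S) -> ~N = F -> T = T
Hence Statement 2 is true.

Statement 3: This is (S -> ~K) & (~M <-> G).

~K = ~F = T
S -> ~K = F -> T = T
~M = ~F = T
~M <-> G = T <-> T = T
(S -> ~K) & (~M <-> G) = T & T = T
Hence Statement 3 is true.

Count: 2.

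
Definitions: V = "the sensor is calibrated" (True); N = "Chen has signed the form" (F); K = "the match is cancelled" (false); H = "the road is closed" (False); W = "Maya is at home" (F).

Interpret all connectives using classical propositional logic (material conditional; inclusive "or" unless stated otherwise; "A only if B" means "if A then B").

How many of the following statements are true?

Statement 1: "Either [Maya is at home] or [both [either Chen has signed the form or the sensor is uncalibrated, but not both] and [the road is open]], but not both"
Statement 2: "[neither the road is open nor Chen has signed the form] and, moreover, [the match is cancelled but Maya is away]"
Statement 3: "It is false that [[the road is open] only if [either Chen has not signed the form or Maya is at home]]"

Statement 1: This is W ⊕ ((N ⊕ ¬V) ∧ ¬H).

¬V = ¬T = F
N ⊕ ¬V = F ⊕ F = F
¬H = ¬F = T
(N ⊕ ¬V) ∧ ¬H = F ∧ T = F
W ⊕ ((N ⊕ ¬V) ∧ ¬H) = F ⊕ F = F
Thus Statement 1 is false.

Statement 2: This is (¬H ↓ N) ∧ (K ∧ ¬W).

¬H = ¬F = T
¬H ↓ N = T ↓ F = F
¬W = ¬F = T
K ∧ ¬W = F ∧ T = F
(¬H ↓ N) ∧ (K ∧ ¬W) = F ∧ F = F
Hence Statement 2 is false.

Statement 3: Parsed as ¬(¬H → (¬N ∨ W))

¬H = ¬F = T
¬N = ¬F = T
¬N ∨ W = T ∨ F = T
¬H → (¬N ∨ W) = T → T = T
¬(¬H → (¬N ∨ W)) = ¬T = F
Hence Statement 3 is false.

True statements: 0 (none).

0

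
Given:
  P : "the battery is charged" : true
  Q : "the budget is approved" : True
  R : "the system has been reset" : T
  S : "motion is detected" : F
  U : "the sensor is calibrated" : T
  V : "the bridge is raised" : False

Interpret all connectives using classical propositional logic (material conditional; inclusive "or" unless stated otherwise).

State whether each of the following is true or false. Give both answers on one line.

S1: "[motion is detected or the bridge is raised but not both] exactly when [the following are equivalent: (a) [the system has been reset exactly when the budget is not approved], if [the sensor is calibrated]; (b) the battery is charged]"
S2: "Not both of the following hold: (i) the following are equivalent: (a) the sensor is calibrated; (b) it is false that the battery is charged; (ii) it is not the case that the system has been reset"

S1 T; S2 T

S1: Parsed as (S ⊕ V) ↔ ((U → (R ↔ ¬Q)) ↔ P)

S ⊕ V = F ⊕ F = F
¬Q = ¬T = F
R ↔ ¬Q = T ↔ F = F
U → (R ↔ ¬Q) = T → F = F
(U → (R ↔ ¬Q)) ↔ P = F ↔ T = F
(S ⊕ V) ↔ ((U → (R ↔ ¬Q)) ↔ P) = F ↔ F = T
So S1 is true.

S2: In symbols: (U ↔ ¬P) ↑ ¬R

¬P = ¬T = F
U ↔ ¬P = T ↔ F = F
¬R = ¬T = F
(U ↔ ¬P) ↑ ¬R = F ↑ F = T
So S2 is true.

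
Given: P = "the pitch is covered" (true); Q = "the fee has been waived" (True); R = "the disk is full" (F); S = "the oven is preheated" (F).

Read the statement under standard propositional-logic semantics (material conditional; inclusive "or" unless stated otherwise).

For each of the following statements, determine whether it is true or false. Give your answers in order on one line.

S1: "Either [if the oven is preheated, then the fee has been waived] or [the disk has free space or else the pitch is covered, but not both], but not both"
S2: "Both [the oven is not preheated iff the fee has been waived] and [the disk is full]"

S1 true, S2 false

S1: Parsed as (S -> Q) xor (not R xor P)

S -> Q = False -> True = True
not R = not False = True
not R xor P = True xor True = False
(S -> Q) xor (not R xor P) = True xor False = True
Hence S1 is true.

S2: This is (not S iff Q) and R.

not S = not False = True
not S iff Q = True iff True = True
(not S iff Q) and R = True and False = False
Thus S2 is false.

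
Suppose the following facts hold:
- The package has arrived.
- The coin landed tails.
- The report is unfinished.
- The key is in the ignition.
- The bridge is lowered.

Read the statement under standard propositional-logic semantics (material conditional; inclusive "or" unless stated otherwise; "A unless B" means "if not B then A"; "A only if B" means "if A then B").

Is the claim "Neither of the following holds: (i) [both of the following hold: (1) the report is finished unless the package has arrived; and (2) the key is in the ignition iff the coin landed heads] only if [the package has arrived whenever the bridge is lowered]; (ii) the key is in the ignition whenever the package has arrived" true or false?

False

Let W = "the report is finished" (False), S = "the package has arrived" (True), V = "the key is in the ignition" (True), L = "the coin landed heads" (False), Q = "the bridge is raised" (False).
Parsed as (((W or S) and (V iff L)) -> (not Q -> S)) nor (S -> V)

W or S = False or True = True
V iff L = True iff False = False
(W or S) and (V iff L) = True and False = False
not Q = not False = True
not Q -> S = True -> True = True
((W or S) and (V iff L)) -> (not Q -> S) = False -> True = True
S -> V = True -> True = True
(((W or S) and (V iff L)) -> (not Q -> S)) nor (S -> V) = True nor True = False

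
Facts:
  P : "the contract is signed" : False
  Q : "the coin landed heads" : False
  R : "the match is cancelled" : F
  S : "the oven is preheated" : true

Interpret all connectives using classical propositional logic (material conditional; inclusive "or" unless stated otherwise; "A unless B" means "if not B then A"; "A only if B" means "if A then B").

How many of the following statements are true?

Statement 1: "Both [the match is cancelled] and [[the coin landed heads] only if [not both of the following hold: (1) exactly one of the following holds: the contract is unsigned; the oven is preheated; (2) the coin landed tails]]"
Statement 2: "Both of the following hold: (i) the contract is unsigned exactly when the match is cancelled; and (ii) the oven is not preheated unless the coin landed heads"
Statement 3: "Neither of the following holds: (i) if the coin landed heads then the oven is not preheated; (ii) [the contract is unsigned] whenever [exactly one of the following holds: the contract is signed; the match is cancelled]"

Statement 1: Parsed as R and (Q -> ((not P xor S) nand not Q))

not P = not False = True
not P xor S = True xor True = False
not Q = not False = True
(not P xor S) nand not Q = False nand True = True
Q -> ((not P xor S) nand not Q) = False -> True = True
R and (Q -> ((not P xor S) nand not Q)) = False and True = False
So Statement 1 is false.

Statement 2: Formalization: (not P iff R) and (not S or Q)

not P = not False = True
not P iff R = True iff False = False
not S = not True = False
not S or Q = False or False = False
(not P iff R) and (not S or Q) = False and False = False
Thus Statement 2 is false.

Statement 3: In symbols: (Q -> not S) nor ((P xor R) -> not P)

not S = not True = False
Q -> not S = False -> False = True
P xor R = False xor False = False
not P = not False = True
(P xor R) -> not P = False -> True = True
(Q -> not S) nor ((P xor R) -> not P) = True nor True = False
So Statement 3 is false.

0 of the 3 statements are true (none).

0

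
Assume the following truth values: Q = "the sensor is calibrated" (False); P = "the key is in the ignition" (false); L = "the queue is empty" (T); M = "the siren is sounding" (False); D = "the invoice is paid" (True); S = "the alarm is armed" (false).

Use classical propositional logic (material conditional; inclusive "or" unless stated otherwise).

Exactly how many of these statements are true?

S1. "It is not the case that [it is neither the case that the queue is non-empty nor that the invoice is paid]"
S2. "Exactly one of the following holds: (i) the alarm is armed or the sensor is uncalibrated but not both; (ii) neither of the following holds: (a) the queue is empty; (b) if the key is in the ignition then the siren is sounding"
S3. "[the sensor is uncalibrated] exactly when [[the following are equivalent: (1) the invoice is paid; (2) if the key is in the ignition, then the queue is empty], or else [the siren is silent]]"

S1: Parsed as ~(~L nor D)

~L = ~T = F
~L nor D = F nor T = F
~(~L nor D) = ~F = T
Hence S1 is true.

S2: This is (S xor ~Q) xor (L nor (P -> M)).

~Q = ~F = T
S xor ~Q = F xor T = T
P -> M = F -> F = T
L nor (P -> M) = T nor T = F
(S xor ~Q) xor (L nor (P -> M)) = T xor F = T
Hence S2 is true.

S3: Formalization: ~Q <-> ((D <-> (P -> L)) | ~M)

~Q = ~F = T
P -> L = F -> T = T
D <-> (P -> L) = T <-> T = T
~M = ~F = T
(D <-> (P -> L)) | ~M = T | T = T
~Q <-> ((D <-> (P -> L)) | ~M) = T <-> T = T
Hence S3 is true.

3 of the 3 statements are true (S1, S2, S3).

3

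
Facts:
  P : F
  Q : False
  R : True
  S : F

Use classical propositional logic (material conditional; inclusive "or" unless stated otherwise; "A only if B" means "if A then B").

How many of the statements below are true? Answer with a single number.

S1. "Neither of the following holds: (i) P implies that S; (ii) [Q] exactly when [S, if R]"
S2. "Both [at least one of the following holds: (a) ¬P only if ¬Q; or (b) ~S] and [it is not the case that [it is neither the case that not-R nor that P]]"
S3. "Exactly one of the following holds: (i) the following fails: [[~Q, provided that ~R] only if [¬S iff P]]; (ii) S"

S1: Parsed as (P -> S) nor (Q iff (R -> S))

P -> S = False -> False = True
R -> S = True -> False = False
Q iff (R -> S) = False iff False = True
(P -> S) nor (Q iff (R -> S)) = True nor True = False
Thus S1 is false.

S2: Parsed as ((not P -> not Q) or not S) and not (not R nor P)

not P = not False = True
not Q = not False = True
not P -> not Q = True -> True = True
not S = not False = True
(not P -> not Q) or not S = True or True = True
not R = not True = False
not R nor P = False nor False = True
not (not R nor P) = not True = False
((not P -> not Q) or not S) and not (not R nor P) = True and False = False
Hence S2 is false.

S3: Formalization: not ((not R -> not Q) -> (not S iff P)) xor S

not R = not True = False
not Q = not False = True
not R -> not Q = False -> True = True
not S = not False = True
not S iff P = True iff False = False
(not R -> not Q) -> (not S iff P) = True -> False = False
not ((not R -> not Q) -> (not S iff P)) = not False = True
not ((not R -> not Q) -> (not S iff P)) xor S = True xor False = True
Hence S3 is true.

1 of the 3 statements is true.

1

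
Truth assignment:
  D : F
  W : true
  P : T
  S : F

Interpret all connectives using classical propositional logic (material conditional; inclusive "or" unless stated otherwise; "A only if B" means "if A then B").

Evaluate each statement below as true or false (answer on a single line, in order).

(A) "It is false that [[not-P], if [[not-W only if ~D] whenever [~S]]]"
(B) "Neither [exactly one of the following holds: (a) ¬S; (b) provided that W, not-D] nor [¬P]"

(A) True / (B) True

(A): Formalization: ~((~S -> (~W -> ~D)) -> ~P)

~S = ~F = T
~W = ~T = F
~D = ~F = T
~W -> ~D = F -> T = T
~S -> (~W -> ~D) = T -> T = T
~P = ~T = F
(~S -> (~W -> ~D)) -> ~P = T -> F = F
~((~S -> (~W -> ~D)) -> ~P) = ~F = T
Thus (A) is true.

(B): Formalization: (~S xor (W -> ~D)) nor ~P

~S = ~F = T
~D = ~F = T
W -> ~D = T -> T = T
~S xor (W -> ~D) = T xor T = F
~P = ~T = F
(~S xor (W -> ~D)) nor ~P = F nor F = T
Hence (B) is true.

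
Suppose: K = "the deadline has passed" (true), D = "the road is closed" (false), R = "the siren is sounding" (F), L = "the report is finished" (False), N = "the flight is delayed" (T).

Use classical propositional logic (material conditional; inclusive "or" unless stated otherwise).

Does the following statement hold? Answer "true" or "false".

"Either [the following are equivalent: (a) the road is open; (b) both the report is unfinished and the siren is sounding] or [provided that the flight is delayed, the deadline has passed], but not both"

Values: D=F, L=F, R=F, N=T, K=T.
This is (~D <-> (~L & R)) xor (N -> K).

~D = ~F = T
~L = ~F = T
~L & R = T & F = F
~D <-> (~L & R) = T <-> F = F
N -> K = T -> T = T
(~D <-> (~L & R)) xor (N -> K) = F xor T = T

The statement is true.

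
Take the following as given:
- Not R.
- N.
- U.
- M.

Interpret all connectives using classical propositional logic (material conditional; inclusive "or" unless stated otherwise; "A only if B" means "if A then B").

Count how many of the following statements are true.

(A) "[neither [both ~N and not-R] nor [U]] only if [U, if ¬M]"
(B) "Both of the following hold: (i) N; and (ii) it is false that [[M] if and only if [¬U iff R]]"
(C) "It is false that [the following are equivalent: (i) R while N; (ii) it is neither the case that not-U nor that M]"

1

(A): In symbols: ((not N and not R) nor U) -> (not M -> U)

not N = not True = False
not R = not False = True
not N and not R = False and True = False
(not N and not R) nor U = False nor True = False
not M = not True = False
not M -> U = False -> True = True
((not N and not R) nor U) -> (not M -> U) = False -> True = True
So (A) is true.

(B): This is N and not (M iff (not U iff R)).

not U = not True = False
not U iff R = False iff False = True
M iff (not U iff R) = True iff True = True
not (M iff (not U iff R)) = not True = False
N and not (M iff (not U iff R)) = True and False = False
Thus (B) is false.

(C): In symbols: not ((R and N) iff (not U nor M))

R and N = False and True = False
not U = not True = False
not U nor M = False nor True = False
(R and N) iff (not U nor M) = False iff False = True
not ((R and N) iff (not U nor M)) = not True = False
So (C) is false.

1 of the 3 statements is true ((A)).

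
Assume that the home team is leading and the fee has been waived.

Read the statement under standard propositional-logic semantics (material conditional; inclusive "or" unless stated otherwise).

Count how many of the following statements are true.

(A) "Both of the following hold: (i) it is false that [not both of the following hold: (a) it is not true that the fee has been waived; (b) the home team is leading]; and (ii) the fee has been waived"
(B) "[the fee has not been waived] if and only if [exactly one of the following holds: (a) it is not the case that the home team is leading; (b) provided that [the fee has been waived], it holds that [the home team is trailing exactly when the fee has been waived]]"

Let R = "the fee has been waived" (T), V = "the home team is leading" (T).

(A): This is ¬(¬R ↑ V) ∧ R.

¬R = ¬T = F
¬R ↑ V = F ↑ T = T
¬(¬R ↑ V) = ¬T = F
¬(¬R ↑ V) ∧ R = F ∧ T = F
So (A) is false.

(B): Parsed as ¬R ↔ (¬V ⊕ (R → (¬V ↔ R)))

¬R = ¬T = F
¬V = ¬T = F
¬V = ¬T = F
¬V ↔ R = F ↔ T = F
R → (¬V ↔ R) = T → F = F
¬V ⊕ (R → (¬V ↔ R)) = F ⊕ F = F
¬R ↔ (¬V ⊕ (R → (¬V ↔ R))) = F ↔ F = T
So (B) is true.

True statements: 1 ((B)).

1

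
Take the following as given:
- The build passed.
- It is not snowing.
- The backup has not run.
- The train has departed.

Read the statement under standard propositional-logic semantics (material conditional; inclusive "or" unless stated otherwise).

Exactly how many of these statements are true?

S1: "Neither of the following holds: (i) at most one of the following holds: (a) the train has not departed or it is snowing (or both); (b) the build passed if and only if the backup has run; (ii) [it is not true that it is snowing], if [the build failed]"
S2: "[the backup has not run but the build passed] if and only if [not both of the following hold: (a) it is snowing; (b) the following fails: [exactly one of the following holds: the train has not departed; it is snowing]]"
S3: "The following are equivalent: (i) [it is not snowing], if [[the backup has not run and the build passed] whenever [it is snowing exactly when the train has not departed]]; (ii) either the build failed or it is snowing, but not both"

1

Let S = "the train has departed" (T), D = "it is snowing" (F), V = "the build passed" (T), U = "the backup has run" (F).

S1: This is ((¬S ∨ D) ↑ (V ↔ U)) ↓ (¬V → ¬D).

¬S = ¬T = F
¬S ∨ D = F ∨ F = F
V ↔ U = T ↔ F = F
(¬S ∨ D) ↑ (V ↔ U) = F ↑ F = T
¬V = ¬T = F
¬D = ¬F = T
¬V → ¬D = F → T = T
((¬S ∨ D) ↑ (V ↔ U)) ↓ (¬V → ¬D) = T ↓ T = F
Thus S1 is false.

S2: Parsed as (¬U ∧ V) ↔ (D ↑ ¬(¬S ⊕ D))

¬U = ¬F = T
¬U ∧ V = T ∧ T = T
¬S = ¬T = F
¬S ⊕ D = F ⊕ F = F
¬(¬S ⊕ D) = ¬F = T
D ↑ ¬(¬S ⊕ D) = F ↑ T = T
(¬U ∧ V) ↔ (D ↑ ¬(¬S ⊕ D)) = T ↔ T = T
Hence S2 is true.

S3: Parsed as (((D ↔ ¬S) → (¬U ∧ V)) → ¬D) ↔ (¬V ⊕ D)

¬S = ¬T = F
D ↔ ¬S = F ↔ F = T
¬U = ¬F = T
¬U ∧ V = T ∧ T = T
(D ↔ ¬S) → (¬U ∧ V) = T → T = T
¬D = ¬F = T
((D ↔ ¬S) → (¬U ∧ V)) → ¬D = T → T = T
¬V = ¬T = F
¬V ⊕ D = F ⊕ F = F
(((D ↔ ¬S) → (¬U ∧ V)) → ¬D) ↔ (¬V ⊕ D) = T ↔ F = F
So S3 is false.

Count: 1.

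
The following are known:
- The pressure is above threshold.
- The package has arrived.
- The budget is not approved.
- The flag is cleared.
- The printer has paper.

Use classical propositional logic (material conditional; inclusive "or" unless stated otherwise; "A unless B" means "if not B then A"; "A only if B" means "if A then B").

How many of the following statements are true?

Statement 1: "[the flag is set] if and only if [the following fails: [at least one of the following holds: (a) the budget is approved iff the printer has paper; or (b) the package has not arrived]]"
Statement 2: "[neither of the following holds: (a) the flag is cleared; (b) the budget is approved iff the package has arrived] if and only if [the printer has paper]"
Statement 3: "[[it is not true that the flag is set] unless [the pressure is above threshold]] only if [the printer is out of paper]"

Let S = "the flag is set" (F), R = "the budget is approved" (F), U = "the printer has paper" (T), Q = "the package has arrived" (T), P = "the pressure is above threshold" (T).

Statement 1: This is S ↔ ¬((R ↔ U) ∨ ¬Q).

R ↔ U = F ↔ T = F
¬Q = ¬T = F
(R ↔ U) ∨ ¬Q = F ∨ F = F
¬((R ↔ U) ∨ ¬Q) = ¬F = T
S ↔ ¬((R ↔ U) ∨ ¬Q) = F ↔ T = F
Hence Statement 1 is false.

Statement 2: Formalization: (¬S ↓ (R ↔ Q)) ↔ U

¬S = ¬F = T
R ↔ Q = F ↔ T = F
¬S ↓ (R ↔ Q) = T ↓ F = F
(¬S ↓ (R ↔ Q)) ↔ U = F ↔ T = F
Hence Statement 2 is false.

Statement 3: This is (¬S ∨ P) → ¬U.

¬S = ¬F = T
¬S ∨ P = T ∨ T = T
¬U = ¬T = F
(¬S ∨ P) → ¬U = T → F = F
Thus Statement 3 is false.

0 of the 3 statements are true (none).

0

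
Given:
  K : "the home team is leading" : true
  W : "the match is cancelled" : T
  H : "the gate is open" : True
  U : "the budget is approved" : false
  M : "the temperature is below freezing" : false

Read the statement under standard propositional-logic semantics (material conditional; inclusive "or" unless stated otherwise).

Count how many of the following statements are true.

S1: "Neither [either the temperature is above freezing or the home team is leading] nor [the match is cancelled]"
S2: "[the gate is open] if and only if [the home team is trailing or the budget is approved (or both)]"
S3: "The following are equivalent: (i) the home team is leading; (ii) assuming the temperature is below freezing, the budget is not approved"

1

S1: In symbols: (¬M ∨ K) ↓ W

¬M = ¬F = T
¬M ∨ K = T ∨ T = T
(¬M ∨ K) ↓ W = T ↓ T = F
Thus S1 is false.

S2: Parsed as H ↔ (¬K ∨ U)

¬K = ¬T = F
¬K ∨ U = F ∨ F = F
H ↔ (¬K ∨ U) = T ↔ F = F
So S2 is false.

S3: This is K ↔ (M → ¬U).

¬U = ¬F = T
M → ¬U = F → T = T
K ↔ (M → ¬U) = T ↔ T = T
So S3 is true.

True statements: 1.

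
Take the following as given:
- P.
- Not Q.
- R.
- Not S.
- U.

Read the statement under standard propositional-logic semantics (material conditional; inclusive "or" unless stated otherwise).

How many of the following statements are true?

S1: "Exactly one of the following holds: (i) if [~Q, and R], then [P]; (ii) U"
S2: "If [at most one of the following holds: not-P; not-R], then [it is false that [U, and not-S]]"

S1: Formalization: ((¬Q ∧ R) → P) ⊕ U

¬Q = ¬F = T
¬Q ∧ R = T ∧ T = T
(¬Q ∧ R) → P = T → T = T
((¬Q ∧ R) → P) ⊕ U = T ⊕ T = F
Thus S1 is false.

S2: This is (¬P ↑ ¬R) → ¬(U ∧ ¬S).

¬P = ¬T = F
¬R = ¬T = F
¬P ↑ ¬R = F ↑ F = T
¬S = ¬F = T
U ∧ ¬S = T ∧ T = T
¬(U ∧ ¬S) = ¬T = F
(¬P ↑ ¬R) → ¬(U ∧ ¬S) = T → F = F
So S2 is false.

0 of the 2 statements are true (none).

0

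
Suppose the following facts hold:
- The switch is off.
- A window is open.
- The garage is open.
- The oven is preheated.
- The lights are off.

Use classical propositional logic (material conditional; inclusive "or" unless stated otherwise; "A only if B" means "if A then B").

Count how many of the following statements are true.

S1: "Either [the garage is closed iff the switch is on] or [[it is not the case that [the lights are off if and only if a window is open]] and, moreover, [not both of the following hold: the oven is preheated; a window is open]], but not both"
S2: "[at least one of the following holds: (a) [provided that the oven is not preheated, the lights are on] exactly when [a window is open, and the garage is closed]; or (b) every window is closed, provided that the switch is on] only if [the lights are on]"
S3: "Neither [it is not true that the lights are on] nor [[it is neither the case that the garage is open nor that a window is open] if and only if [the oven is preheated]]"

1

Let U = "the garage is closed" (F), M = "the switch is on" (F), S = "the lights are on" (F), D = "a window is open" (T), L = "the oven is preheated" (T).

S1: Parsed as (U <-> M) xor (~(~S <-> D) & (L nand D))

U <-> M = F <-> F = T
~S = ~F = T
~S <-> D = T <-> T = T
~(~S <-> D) = ~T = F
L nand D = T nand T = F
~(~S <-> D) & (L nand D) = F & F = F
(U <-> M) xor (~(~S <-> D) & (L nand D)) = T xor F = T
Thus S1 is true.

S2: Formalization: (((~L -> S) <-> (D & U)) | (M -> ~D)) -> S

~L = ~T = F
~L -> S = F -> F = T
D & U = T & F = F
(~L -> S) <-> (D & U) = T <-> F = F
~D = ~T = F
M -> ~D = F -> F = T
((~L -> S) <-> (D & U)) | (M -> ~D) = F | T = T
(((~L -> S) <-> (D & U)) | (M -> ~D)) -> S = T -> F = F
So S2 is false.

S3: Formalization: ~S nor ((~U nor D) <-> L)

~S = ~F = T
~U = ~F = T
~U nor D = T nor T = F
(~U nor D) <-> L = F <-> T = F
~S nor ((~U nor D) <-> L) = T nor F = F
So S3 is false.

True statements: 1 (S1).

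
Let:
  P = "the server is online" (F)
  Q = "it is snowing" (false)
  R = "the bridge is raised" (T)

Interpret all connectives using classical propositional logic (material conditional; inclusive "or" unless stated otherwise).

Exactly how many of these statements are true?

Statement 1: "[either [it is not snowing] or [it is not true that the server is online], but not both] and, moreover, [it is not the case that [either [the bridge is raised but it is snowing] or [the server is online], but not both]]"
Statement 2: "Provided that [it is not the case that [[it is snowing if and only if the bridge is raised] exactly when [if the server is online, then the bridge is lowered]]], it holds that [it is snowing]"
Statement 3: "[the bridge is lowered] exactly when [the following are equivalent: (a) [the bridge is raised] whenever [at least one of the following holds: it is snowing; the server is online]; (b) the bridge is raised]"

Statement 1: Parsed as (not Q xor not P) and not ((R and Q) xor P)

not Q = not False = True
not P = not False = True
not Q xor not P = True xor True = False
R and Q = True and False = False
(R and Q) xor P = False xor False = False
not ((R and Q) xor P) = not False = True
(not Q xor not P) and not ((R and Q) xor P) = False and True = False
Thus Statement 1 is false.

Statement 2: This is not ((Q iff R) iff (P -> not R)) -> Q.

Q iff R = False iff True = False
not R = not True = False
P -> not R = False -> False = True
(Q iff R) iff (P -> not R) = False iff True = False
not ((Q iff R) iff (P -> not R)) = not False = True
not ((Q iff R) iff (P -> not R)) -> Q = True -> False = False
Thus Statement 2 is false.

Statement 3: In symbols: not R iff (((Q or P) -> R) iff R)

not R = not True = False
Q or P = False or False = False
(Q or P) -> R = False -> True = True
((Q or P) -> R) iff R = True iff True = True
not R iff (((Q or P) -> R) iff R) = False iff True = False
So Statement 3 is false.

True statements: 0 (none).

0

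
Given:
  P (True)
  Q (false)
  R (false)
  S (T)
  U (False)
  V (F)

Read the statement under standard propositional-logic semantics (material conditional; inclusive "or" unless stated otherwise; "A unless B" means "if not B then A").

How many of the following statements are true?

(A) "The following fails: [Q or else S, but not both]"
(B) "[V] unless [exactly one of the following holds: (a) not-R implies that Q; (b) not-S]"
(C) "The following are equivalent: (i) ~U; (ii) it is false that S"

0

(A): In symbols: ¬(Q ⊕ S)

Q ⊕ S = F ⊕ T = T
¬(Q ⊕ S) = ¬T = F
Thus (A) is false.

(B): Parsed as V ∨ ((¬R → Q) ⊕ ¬S)

¬R = ¬F = T
¬R → Q = T → F = F
¬S = ¬T = F
(¬R → Q) ⊕ ¬S = F ⊕ F = F
V ∨ ((¬R → Q) ⊕ ¬S) = F ∨ F = F
Thus (B) is false.

(C): This is ¬U ↔ ¬S.

¬U = ¬F = T
¬S = ¬T = F
¬U ↔ ¬S = T ↔ F = F
So (C) is false.

True statements: 0 (none).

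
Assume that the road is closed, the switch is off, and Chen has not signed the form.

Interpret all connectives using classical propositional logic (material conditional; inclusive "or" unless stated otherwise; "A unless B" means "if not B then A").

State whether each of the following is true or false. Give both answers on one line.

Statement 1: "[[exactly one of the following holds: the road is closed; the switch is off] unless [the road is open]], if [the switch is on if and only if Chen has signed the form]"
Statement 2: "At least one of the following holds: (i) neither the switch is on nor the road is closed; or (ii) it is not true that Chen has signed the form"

Let Q = "the switch is on" (F), R = "Chen has signed the form" (F), P = "the road is closed" (T).

Statement 1: Formalization: (Q <-> R) -> ((P xor ~Q) | ~P)

Q <-> R = F <-> F = T
~Q = ~F = T
P xor ~Q = T xor T = F
~P = ~T = F
(P xor ~Q) | ~P = F | F = F
(Q <-> R) -> ((P xor ~Q) | ~P) = T -> F = F
Thus Statement 1 is false.

Statement 2: Parsed as (Q nor P) | ~R

Q nor P = F nor T = F
~R = ~F = T
(Q nor P) | ~R = F | T = T
So Statement 2 is true.

Statement 1 false; Statement 2 true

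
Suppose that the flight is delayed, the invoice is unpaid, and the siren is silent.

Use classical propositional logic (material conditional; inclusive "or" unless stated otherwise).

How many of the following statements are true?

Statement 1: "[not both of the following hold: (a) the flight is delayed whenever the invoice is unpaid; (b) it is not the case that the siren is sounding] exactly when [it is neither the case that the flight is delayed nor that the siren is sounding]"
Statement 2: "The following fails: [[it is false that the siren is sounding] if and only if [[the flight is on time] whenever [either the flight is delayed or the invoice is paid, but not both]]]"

Let D = "the invoice is paid" (F), N = "the flight is delayed" (T), U = "the siren is sounding" (F).

Statement 1: In symbols: ((¬D → N) ↑ ¬U) ↔ (N ↓ U)

¬D = ¬F = T
¬D → N = T → T = T
¬U = ¬F = T
(¬D → N) ↑ ¬U = T ↑ T = F
N ↓ U = T ↓ F = F
((¬D → N) ↑ ¬U) ↔ (N ↓ U) = F ↔ F = T
Hence Statement 1 is true.

Statement 2: This is ¬(¬U ↔ ((N ⊕ D) → ¬N)).

¬U = ¬F = T
N ⊕ D = T ⊕ F = T
¬N = ¬T = F
(N ⊕ D) → ¬N = T → F = F
¬U ↔ ((N ⊕ D) → ¬N) = T ↔ F = F
¬(¬U ↔ ((N ⊕ D) → ¬N)) = ¬F = T
So Statement 2 is true.

True statements: 2 (Statement 1, Statement 2).

2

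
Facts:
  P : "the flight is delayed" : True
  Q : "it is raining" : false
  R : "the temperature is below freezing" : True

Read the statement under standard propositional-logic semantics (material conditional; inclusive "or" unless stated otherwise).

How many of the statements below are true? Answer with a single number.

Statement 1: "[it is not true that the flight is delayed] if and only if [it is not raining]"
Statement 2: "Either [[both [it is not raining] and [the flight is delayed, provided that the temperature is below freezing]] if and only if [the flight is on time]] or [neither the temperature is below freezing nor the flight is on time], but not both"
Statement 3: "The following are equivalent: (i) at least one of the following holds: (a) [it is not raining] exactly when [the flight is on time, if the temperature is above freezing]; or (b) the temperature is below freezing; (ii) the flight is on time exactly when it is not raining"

Statement 1: In symbols: not P iff not Q

not P = not True = False
not Q = not False = True
not P iff not Q = False iff True = False
Thus Statement 1 is false.

Statement 2: In symbols: ((not Q and (R -> P)) iff not P) xor (R nor not P)

not Q = not False = True
R -> P = True -> True = True
not Q and (R -> P) = True and True = True
not P = not True = False
(not Q and (R -> P)) iff not P = True iff False = False
not P = not True = False
R nor not P = True nor False = False
((not Q and (R -> P)) iff not P) xor (R nor not P) = False xor False = False
So Statement 2 is false.

Statement 3: In symbols: ((not Q iff (not R -> not P)) or R) iff (not P iff not Q)

not Q = not False = True
not R = not True = False
not P = not True = False
not R -> not P = False -> False = True
not Q iff (not R -> not P) = True iff True = True
(not Q iff (not R -> not P)) or R = True or True = True
not P = not True = False
not Q = not False = True
not P iff not Q = False iff True = False
((not Q iff (not R -> not P)) or R) iff (not P iff not Q) = True iff False = False
Thus Statement 3 is false.

Count: 0.

0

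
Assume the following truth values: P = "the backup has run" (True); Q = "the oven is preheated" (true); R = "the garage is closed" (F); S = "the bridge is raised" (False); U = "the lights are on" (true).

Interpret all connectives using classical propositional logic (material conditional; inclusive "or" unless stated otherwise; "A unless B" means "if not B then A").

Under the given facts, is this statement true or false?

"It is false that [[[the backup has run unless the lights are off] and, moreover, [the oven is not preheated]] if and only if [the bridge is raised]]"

Parsed as not (((P or not U) and not Q) iff S)

not U = not True = False
P or not U = True or False = True
not Q = not True = False
(P or not U) and not Q = True and False = False
((P or not U) and not Q) iff S = False iff False = True
not (((P or not U) and not Q) iff S) = not True = False

The statement is false.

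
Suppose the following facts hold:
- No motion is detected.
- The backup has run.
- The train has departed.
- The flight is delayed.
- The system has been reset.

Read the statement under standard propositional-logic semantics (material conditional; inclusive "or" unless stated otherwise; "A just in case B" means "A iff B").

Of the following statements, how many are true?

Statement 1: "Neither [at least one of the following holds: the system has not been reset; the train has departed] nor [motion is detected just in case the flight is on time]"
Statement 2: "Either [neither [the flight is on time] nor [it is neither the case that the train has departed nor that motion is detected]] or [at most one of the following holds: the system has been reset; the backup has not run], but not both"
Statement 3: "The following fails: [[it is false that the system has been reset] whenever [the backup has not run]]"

0

Let U = "the system has been reset" (True), R = "the train has departed" (True), P = "motion is detected" (False), S = "the flight is delayed" (True), Q = "the backup has run" (True).

Statement 1: In symbols: (not U or R) nor (P iff not S)

not U = not True = False
not U or R = False or True = True
not S = not True = False
P iff not S = False iff False = True
(not U or R) nor (P iff not S) = True nor True = False
Hence Statement 1 is false.

Statement 2: This is (not S nor (R nor P)) xor (U nand not Q).

not S = not True = False
R nor P = True nor False = False
not S nor (R nor P) = False nor False = True
not Q = not True = False
U nand not Q = True nand False = True
(not S nor (R nor P)) xor (U nand not Q) = True xor True = False
Hence Statement 2 is false.

Statement 3: This is not (not Q -> not U).

not Q = not True = False
not U = not True = False
not Q -> not U = False -> False = True
not (not Q -> not U) = not True = False
Hence Statement 3 is false.

Count: 0.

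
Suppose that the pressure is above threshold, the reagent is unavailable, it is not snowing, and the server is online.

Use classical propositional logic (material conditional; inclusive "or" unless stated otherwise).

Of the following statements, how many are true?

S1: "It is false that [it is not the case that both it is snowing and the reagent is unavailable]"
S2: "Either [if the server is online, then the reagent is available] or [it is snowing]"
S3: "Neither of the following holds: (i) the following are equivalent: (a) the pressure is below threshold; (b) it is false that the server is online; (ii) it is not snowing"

0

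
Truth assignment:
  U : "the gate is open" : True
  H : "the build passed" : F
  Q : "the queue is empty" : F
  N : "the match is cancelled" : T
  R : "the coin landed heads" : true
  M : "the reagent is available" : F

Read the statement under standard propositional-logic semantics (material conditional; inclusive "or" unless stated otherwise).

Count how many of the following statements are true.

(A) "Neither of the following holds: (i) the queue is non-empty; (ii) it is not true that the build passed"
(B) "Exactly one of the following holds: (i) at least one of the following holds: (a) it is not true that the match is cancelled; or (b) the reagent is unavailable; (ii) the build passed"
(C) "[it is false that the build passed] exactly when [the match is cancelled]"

(A): Parsed as ¬Q ↓ ¬H

¬Q = ¬F = T
¬H = ¬F = T
¬Q ↓ ¬H = T ↓ T = F
Hence (A) is false.

(B): Formalization: (¬N ∨ ¬M) ⊕ H

¬N = ¬T = F
¬M = ¬F = T
¬N ∨ ¬M = F ∨ T = T
(¬N ∨ ¬M) ⊕ H = T ⊕ F = T
Thus (B) is true.

(C): This is ¬H ↔ N.

¬H = ¬F = T
¬H ↔ N = T ↔ T = T
So (C) is true.

Count: 2.

2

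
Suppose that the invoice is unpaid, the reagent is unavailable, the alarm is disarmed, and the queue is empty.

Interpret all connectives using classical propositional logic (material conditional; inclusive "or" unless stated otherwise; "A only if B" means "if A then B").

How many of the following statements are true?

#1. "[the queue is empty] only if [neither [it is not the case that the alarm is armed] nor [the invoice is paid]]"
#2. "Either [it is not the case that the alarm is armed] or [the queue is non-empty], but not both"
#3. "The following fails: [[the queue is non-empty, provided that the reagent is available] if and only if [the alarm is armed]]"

Let P = "the queue is empty" (T), M = "the alarm is armed" (F), S = "the invoice is paid" (F), G = "the reagent is available" (F).

#1: Parsed as P → (¬M ↓ S)

¬M = ¬F = T
¬M ↓ S = T ↓ F = F
P → (¬M ↓ S) = T → F = F
Hence #1 is false.

#2: Parsed as ¬M ⊕ ¬P

¬M = ¬F = T
¬P = ¬T = F
¬M ⊕ ¬P = T ⊕ F = T
Hence #2 is true.

#3: In symbols: ¬((G → ¬P) ↔ M)

¬P = ¬T = F
G → ¬P = F → F = T
(G → ¬P) ↔ M = T ↔ F = F
¬((G → ¬P) ↔ M) = ¬F = T
Thus #3 is true.

Count: 2.

2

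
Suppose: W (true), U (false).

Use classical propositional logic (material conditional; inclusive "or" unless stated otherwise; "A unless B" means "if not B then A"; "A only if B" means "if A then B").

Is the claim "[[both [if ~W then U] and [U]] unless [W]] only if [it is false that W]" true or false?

The statement is false.

Formalization: (((~W -> U) & U) | W) -> ~W

~W = ~T = F
~W -> U = F -> F = T
(~W -> U) & U = T & F = F
((~W -> U) & U) | W = F | T = T
~W = ~T = F
(((~W -> U) & U) | W) -> ~W = T -> F = F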